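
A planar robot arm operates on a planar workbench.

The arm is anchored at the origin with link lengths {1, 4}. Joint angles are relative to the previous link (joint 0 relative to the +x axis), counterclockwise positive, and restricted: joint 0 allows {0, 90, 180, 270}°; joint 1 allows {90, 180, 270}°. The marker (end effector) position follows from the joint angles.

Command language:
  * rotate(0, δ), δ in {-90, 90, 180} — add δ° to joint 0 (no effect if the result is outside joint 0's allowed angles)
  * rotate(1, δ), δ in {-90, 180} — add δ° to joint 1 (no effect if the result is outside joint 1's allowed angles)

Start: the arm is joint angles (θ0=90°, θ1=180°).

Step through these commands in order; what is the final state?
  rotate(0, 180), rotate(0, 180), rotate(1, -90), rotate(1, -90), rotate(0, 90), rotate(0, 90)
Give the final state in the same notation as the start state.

joint angles (θ0=270°, θ1=90°)

t0: joint angles (θ0=90°, θ1=180°)
1. rotate(0, 180) → joint angles (θ0=270°, θ1=180°)
2. rotate(0, 180) → joint angles (θ0=90°, θ1=180°)
3. rotate(1, -90) → joint angles (θ0=90°, θ1=90°)
4. rotate(1, -90) → joint angles (θ0=90°, θ1=90°)
5. rotate(0, 90) → joint angles (θ0=180°, θ1=90°)
6. rotate(0, 90) → joint angles (θ0=270°, θ1=90°)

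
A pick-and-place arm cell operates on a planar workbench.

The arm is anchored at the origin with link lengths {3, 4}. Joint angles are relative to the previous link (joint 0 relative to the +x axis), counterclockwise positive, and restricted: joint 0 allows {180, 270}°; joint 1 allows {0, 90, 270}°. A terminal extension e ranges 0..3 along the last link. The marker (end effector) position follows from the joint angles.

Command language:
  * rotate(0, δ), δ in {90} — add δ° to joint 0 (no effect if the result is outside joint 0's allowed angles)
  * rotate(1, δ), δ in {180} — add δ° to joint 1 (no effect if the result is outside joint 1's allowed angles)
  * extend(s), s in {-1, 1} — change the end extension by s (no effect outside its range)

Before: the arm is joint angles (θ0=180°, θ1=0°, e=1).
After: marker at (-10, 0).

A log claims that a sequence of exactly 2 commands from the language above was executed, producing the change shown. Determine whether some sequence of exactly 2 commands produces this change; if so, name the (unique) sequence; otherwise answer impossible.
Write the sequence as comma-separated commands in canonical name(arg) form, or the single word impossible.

from: joint angles (θ0=180°, θ1=0°, e=1)
[1] after extend(1): joint angles (θ0=180°, θ1=0°, e=2)
[2] after extend(1): joint angles (θ0=180°, θ1=0°, e=3)
no rival 2-sequence matches.

extend(1), extend(1)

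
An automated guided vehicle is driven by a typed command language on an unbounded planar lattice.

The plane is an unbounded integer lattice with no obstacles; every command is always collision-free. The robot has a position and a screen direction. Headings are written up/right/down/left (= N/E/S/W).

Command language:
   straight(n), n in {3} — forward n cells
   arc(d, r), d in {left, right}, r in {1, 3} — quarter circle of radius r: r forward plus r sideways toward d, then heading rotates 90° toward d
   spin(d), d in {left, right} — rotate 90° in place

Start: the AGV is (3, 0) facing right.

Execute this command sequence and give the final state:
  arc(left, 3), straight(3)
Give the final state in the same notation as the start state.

begin: (3, 0) facing right
step 1 (arc(left, 3)): (6, 3) facing up
step 2 (straight(3)): (6, 6) facing up

(6, 6) facing up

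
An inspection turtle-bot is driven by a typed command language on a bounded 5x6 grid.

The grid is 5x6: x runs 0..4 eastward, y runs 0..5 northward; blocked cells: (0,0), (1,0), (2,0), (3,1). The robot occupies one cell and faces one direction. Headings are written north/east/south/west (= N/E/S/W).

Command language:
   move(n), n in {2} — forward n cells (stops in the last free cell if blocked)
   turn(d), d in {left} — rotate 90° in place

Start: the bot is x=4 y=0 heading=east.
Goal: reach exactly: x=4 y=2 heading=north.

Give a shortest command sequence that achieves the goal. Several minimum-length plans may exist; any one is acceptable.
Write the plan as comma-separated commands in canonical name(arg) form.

turn(left), move(2)

start: x=4 y=0 heading=east
t=1 turn(left) ⇒ x=4 y=0 heading=north
t=2 move(2) ⇒ x=4 y=2 heading=north
no 1-step plan works, so 2 is optimal.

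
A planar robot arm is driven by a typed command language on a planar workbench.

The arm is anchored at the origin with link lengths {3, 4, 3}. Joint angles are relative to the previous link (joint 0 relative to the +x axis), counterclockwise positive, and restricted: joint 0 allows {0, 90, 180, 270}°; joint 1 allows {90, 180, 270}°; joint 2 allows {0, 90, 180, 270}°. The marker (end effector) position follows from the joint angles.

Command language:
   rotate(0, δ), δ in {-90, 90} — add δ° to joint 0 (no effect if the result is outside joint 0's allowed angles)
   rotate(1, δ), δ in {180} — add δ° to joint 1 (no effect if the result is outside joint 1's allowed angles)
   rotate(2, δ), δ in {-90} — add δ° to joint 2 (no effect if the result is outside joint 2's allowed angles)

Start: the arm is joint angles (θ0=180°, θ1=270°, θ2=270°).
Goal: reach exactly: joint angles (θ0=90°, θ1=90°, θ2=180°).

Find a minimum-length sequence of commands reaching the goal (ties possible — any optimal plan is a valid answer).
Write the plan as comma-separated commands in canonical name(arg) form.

start: joint angles (θ0=180°, θ1=270°, θ2=270°)
[1] after rotate(1, 180): joint angles (θ0=180°, θ1=90°, θ2=270°)
[2] after rotate(0, -90): joint angles (θ0=90°, θ1=90°, θ2=270°)
[3] after rotate(2, -90): joint angles (θ0=90°, θ1=90°, θ2=180°)
minimal: 3 command(s), checked below 3.

rotate(1, 180), rotate(0, -90), rotate(2, -90)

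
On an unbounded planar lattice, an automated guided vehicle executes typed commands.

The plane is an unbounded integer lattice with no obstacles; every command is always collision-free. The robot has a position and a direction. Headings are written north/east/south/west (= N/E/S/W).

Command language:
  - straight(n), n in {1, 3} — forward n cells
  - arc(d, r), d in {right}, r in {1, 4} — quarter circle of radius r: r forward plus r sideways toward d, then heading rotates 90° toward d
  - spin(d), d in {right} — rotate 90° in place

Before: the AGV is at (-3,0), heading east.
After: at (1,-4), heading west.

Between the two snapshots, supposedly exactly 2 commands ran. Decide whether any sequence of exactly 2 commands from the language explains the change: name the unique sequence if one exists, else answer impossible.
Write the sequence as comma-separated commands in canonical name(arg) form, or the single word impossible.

arc(right, 4), spin(right)

key: cell and facing (now W) both changed — the 2 commands mix motion and turning
t0: at (-3,0), heading east
1. arc(right, 4) → at (1,-4), heading south
2. spin(right) → at (1,-4), heading west
no rival 2-sequence matches.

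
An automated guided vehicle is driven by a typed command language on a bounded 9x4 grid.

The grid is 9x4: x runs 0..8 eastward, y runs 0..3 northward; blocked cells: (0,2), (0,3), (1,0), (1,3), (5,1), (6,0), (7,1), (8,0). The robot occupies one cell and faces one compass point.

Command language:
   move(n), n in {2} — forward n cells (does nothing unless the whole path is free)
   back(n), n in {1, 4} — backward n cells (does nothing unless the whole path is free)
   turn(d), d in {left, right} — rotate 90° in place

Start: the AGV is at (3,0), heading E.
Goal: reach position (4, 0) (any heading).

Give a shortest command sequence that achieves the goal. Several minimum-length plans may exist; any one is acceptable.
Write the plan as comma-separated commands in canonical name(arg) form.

back(1), move(2)

initial: at (3,0), heading E
1. back(1) → at (2,0), heading E
2. move(2) → at (4,0), heading E
shorter routes all fall short; 2 is best.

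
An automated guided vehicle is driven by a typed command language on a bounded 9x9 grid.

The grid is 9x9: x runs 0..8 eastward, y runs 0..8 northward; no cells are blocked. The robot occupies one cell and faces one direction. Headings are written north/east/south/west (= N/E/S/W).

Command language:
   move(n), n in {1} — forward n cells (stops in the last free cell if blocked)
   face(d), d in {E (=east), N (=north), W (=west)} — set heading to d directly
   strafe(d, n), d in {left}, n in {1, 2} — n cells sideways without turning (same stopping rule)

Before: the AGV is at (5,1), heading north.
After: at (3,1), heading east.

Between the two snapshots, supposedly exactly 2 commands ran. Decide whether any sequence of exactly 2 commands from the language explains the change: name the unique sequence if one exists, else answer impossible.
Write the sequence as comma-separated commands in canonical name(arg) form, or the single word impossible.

key: running face(E) before strafe(left, 2) would end elsewhere — order is forced
begin: at (5,1), heading north
[1] after strafe(left, 2): at (3,1), heading north
[2] after face(E): at (3,1), heading east
all 36 alternatives checked — unique.

strafe(left, 2), face(E)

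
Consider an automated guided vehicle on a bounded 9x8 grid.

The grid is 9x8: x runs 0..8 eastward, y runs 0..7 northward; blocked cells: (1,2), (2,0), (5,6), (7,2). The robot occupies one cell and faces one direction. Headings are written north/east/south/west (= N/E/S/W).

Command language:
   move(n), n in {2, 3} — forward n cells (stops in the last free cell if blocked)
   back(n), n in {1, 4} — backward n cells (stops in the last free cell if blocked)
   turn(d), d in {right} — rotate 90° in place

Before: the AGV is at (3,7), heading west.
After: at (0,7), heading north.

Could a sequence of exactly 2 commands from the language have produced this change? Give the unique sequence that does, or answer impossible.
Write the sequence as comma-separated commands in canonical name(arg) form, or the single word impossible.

move(3), turn(right)

key: position moved to (0,7) AND the heading swung to N — translation plus rotation needed
start: at (3,7), heading west
1. move(3) → at (0,7), heading west
2. turn(right) → at (0,7), heading north
uniquely the one of 25 2-step routes that fits.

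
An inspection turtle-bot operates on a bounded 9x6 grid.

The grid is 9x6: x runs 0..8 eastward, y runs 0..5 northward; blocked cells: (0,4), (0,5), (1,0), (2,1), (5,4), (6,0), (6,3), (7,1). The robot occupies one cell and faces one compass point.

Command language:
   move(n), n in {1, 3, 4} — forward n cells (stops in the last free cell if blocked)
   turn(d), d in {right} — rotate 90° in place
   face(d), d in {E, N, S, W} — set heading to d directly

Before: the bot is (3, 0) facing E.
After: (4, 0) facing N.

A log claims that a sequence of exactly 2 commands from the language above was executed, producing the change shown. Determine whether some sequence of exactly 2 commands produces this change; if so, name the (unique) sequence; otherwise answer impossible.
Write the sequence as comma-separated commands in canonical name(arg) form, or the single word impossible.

move(1), face(N)

key: order matters: swapping move(1) and face(N) lands elsewhere
start: (3, 0) facing E
step 1 (move(1)): (4, 0) facing E
step 2 (face(N)): (4, 0) facing N
no rival 2-sequence matches.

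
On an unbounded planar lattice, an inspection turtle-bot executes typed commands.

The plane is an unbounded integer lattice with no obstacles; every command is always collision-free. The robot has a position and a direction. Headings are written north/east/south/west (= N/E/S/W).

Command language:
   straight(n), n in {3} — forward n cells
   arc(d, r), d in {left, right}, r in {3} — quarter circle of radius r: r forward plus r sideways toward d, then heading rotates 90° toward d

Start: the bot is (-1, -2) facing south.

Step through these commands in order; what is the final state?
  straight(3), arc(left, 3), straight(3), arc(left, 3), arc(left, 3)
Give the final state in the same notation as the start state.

(5, -2) facing west

begin: (-1, -2) facing south
1. straight(3) → (-1, -5) facing south
2. arc(left, 3) → (2, -8) facing east
3. straight(3) → (5, -8) facing east
4. arc(left, 3) → (8, -5) facing north
5. arc(left, 3) → (5, -2) facing west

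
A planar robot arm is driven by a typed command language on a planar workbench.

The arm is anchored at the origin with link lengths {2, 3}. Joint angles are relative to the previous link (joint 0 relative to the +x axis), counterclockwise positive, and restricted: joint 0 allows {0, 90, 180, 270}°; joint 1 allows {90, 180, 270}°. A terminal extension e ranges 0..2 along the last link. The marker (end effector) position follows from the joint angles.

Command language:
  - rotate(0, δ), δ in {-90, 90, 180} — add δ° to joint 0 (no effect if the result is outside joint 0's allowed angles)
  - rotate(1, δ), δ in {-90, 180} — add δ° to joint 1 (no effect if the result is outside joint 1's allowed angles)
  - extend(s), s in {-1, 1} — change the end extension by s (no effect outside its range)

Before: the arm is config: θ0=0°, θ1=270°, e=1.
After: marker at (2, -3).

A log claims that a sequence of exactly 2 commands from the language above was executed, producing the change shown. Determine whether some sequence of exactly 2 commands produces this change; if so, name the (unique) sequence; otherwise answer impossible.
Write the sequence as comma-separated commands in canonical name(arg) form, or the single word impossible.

extend(-1), extend(-1)

begin: config: θ0=0°, θ1=270°, e=1
1. extend(-1) → config: θ0=0°, θ1=270°, e=0
2. extend(-1) → config: θ0=0°, θ1=270°, e=0
no other 2-command option fits: unique.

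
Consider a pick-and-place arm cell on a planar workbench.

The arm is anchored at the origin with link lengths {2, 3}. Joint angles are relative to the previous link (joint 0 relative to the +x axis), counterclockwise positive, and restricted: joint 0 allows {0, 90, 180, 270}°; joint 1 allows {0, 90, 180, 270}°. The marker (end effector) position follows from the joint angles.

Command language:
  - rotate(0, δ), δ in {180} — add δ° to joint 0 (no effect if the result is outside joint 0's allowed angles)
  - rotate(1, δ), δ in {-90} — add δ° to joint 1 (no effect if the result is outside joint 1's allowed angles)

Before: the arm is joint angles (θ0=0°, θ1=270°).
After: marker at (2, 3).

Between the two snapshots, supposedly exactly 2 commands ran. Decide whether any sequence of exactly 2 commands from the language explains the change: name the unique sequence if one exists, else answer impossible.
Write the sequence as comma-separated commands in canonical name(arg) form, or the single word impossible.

rotate(1, -90), rotate(1, -90)

t0: joint angles (θ0=0°, θ1=270°)
t=1 rotate(1, -90) ⇒ joint angles (θ0=0°, θ1=180°)
t=2 rotate(1, -90) ⇒ joint angles (θ0=0°, θ1=90°)
uniquely the one of 4 2-step routes that fits.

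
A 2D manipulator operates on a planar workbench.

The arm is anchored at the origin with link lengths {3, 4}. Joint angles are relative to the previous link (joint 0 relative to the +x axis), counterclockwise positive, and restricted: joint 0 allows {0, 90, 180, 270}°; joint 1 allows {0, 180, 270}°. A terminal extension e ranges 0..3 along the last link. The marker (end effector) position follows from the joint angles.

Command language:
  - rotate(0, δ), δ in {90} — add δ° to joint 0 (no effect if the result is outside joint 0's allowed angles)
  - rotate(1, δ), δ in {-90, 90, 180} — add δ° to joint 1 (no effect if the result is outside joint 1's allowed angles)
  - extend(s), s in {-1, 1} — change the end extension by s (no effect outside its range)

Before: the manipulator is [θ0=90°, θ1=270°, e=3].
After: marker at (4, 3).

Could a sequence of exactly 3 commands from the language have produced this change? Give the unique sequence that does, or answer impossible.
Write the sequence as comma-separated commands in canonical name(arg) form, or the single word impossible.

begin: [θ0=90°, θ1=270°, e=3]
1. extend(-1) → [θ0=90°, θ1=270°, e=2]
2. extend(-1) → [θ0=90°, θ1=270°, e=1]
3. extend(-1) → [θ0=90°, θ1=270°, e=0]
no rival 3-sequence matches.

extend(-1), extend(-1), extend(-1)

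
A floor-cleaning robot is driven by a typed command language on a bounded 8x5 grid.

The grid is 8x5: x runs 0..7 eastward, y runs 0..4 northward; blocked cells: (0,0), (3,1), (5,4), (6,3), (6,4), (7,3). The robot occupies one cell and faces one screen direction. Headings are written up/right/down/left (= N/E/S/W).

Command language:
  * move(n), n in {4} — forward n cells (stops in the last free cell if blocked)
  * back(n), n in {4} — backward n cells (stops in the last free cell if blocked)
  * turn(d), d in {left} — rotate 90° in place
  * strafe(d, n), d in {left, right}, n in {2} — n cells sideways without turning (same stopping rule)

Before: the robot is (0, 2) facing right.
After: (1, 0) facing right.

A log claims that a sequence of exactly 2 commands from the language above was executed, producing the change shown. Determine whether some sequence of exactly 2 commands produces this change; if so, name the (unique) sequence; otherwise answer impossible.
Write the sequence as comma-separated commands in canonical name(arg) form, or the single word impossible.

impossible

checked all 2-command options: none fits.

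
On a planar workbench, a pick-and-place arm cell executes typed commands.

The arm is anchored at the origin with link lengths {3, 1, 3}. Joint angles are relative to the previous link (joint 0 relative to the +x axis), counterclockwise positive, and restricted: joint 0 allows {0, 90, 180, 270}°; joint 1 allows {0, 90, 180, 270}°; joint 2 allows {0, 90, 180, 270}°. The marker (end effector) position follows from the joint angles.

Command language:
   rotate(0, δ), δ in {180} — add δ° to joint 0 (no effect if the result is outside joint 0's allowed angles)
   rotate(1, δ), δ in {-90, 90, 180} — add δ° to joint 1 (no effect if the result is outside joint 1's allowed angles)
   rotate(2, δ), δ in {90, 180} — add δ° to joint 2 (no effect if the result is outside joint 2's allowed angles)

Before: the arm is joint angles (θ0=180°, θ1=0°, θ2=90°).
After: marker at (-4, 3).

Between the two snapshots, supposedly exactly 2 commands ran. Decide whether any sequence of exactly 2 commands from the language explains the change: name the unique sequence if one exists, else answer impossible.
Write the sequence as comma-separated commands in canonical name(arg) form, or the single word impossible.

start: joint angles (θ0=180°, θ1=0°, θ2=90°)
step 1 (rotate(2, 90)): joint angles (θ0=180°, θ1=0°, θ2=180°)
step 2 (rotate(2, 90)): joint angles (θ0=180°, θ1=0°, θ2=270°)
no rival 2-sequence matches.

rotate(2, 90), rotate(2, 90)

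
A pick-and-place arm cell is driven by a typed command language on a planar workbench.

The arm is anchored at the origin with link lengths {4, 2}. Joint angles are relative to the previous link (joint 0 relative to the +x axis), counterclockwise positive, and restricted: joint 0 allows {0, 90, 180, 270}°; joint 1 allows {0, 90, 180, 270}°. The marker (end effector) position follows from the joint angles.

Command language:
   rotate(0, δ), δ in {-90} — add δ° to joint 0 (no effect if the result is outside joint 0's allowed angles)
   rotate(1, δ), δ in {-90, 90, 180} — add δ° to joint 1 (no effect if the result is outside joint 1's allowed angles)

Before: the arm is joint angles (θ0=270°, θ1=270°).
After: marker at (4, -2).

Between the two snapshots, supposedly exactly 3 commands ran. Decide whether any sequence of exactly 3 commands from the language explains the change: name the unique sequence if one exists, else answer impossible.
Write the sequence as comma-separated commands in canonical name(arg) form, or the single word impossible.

rotate(0, -90), rotate(0, -90), rotate(0, -90)

t0: joint angles (θ0=270°, θ1=270°)
1. rotate(0, -90) → joint angles (θ0=180°, θ1=270°)
2. rotate(0, -90) → joint angles (θ0=90°, θ1=270°)
3. rotate(0, -90) → joint angles (θ0=0°, θ1=270°)
no other 3-command option fits: unique.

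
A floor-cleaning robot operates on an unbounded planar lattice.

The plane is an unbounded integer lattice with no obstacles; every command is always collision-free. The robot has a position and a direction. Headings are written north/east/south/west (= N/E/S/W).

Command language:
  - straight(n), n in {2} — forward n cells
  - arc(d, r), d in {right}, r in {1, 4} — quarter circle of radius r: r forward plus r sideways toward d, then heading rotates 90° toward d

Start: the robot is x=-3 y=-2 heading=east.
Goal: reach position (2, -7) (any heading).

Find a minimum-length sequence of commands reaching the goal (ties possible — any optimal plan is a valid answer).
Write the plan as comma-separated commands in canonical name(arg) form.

t0: x=-3 y=-2 heading=east
1. straight(2) → x=-1 y=-2 heading=east
2. arc(right, 4) → x=3 y=-6 heading=south
3. arc(right, 1) → x=2 y=-7 heading=west
no 2-step plan works, so 3 is optimal.

straight(2), arc(right, 4), arc(right, 1)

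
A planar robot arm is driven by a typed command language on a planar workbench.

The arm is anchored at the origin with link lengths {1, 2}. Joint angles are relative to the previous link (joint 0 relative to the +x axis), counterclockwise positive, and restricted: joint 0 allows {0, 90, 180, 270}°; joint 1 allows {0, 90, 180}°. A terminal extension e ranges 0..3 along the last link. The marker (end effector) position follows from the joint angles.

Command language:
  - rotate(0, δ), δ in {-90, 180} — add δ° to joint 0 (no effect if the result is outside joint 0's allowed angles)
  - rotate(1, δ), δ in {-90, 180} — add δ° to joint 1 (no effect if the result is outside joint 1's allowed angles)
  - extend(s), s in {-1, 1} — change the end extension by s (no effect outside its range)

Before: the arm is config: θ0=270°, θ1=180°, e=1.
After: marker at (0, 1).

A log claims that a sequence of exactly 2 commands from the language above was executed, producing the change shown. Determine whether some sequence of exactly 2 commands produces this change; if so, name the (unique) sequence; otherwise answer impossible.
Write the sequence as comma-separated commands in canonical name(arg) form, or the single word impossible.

from: config: θ0=270°, θ1=180°, e=1
1. extend(-1) → config: θ0=270°, θ1=180°, e=0
2. extend(-1) → config: θ0=270°, θ1=180°, e=0
no rival 2-sequence matches.

extend(-1), extend(-1)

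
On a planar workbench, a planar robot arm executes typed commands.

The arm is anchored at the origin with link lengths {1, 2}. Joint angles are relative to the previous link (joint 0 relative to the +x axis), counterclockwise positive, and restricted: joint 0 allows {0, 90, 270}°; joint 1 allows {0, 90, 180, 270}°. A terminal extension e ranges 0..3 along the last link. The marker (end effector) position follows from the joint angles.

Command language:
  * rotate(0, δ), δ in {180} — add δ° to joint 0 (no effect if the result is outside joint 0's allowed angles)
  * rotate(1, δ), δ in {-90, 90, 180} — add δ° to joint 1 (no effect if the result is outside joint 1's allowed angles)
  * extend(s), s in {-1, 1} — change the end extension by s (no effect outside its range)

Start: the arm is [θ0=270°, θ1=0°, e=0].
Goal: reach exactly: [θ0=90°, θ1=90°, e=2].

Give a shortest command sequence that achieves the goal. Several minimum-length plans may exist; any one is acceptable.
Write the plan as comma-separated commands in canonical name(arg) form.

from: [θ0=270°, θ1=0°, e=0]
[1] after extend(1): [θ0=270°, θ1=0°, e=1]
[2] after extend(1): [θ0=270°, θ1=0°, e=2]
[3] after rotate(1, 90): [θ0=270°, θ1=90°, e=2]
[4] after rotate(0, 180): [θ0=90°, θ1=90°, e=2]
shorter routes all fall short; 4 is best.

extend(1), extend(1), rotate(1, 90), rotate(0, 180)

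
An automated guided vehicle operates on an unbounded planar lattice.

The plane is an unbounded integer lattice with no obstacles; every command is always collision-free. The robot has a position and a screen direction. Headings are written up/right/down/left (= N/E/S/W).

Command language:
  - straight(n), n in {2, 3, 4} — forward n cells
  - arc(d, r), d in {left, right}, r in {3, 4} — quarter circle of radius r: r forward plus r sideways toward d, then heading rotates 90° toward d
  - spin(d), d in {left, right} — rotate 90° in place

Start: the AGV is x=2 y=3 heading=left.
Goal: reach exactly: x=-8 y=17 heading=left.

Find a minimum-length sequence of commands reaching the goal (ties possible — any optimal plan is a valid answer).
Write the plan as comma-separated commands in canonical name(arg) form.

start: x=2 y=3 heading=left
step 1 (straight(4)): x=-2 y=3 heading=left
step 2 (arc(right, 3)): x=-5 y=6 heading=up
step 3 (straight(4)): x=-5 y=10 heading=up
step 4 (straight(4)): x=-5 y=14 heading=up
step 5 (arc(left, 3)): x=-8 y=17 heading=left
no 4-step plan works, so 5 is optimal.

straight(4), arc(right, 3), straight(4), straight(4), arc(left, 3)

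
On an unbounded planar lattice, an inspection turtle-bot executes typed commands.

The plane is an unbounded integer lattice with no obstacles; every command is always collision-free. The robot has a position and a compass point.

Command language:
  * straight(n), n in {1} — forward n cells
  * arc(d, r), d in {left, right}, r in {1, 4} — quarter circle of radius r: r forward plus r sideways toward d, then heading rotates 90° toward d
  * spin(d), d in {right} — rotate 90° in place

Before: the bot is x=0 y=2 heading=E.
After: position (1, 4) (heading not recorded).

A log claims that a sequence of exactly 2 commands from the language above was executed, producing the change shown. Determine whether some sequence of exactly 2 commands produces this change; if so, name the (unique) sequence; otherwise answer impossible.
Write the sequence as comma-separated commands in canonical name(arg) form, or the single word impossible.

arc(left, 1), straight(1)

key: running straight(1) before arc(left, 1) would end elsewhere — order is forced
begin: x=0 y=2 heading=E
1. arc(left, 1) → x=1 y=3 heading=N
2. straight(1) → x=1 y=4 heading=N
uniquely the one of 36 2-step routes that fits.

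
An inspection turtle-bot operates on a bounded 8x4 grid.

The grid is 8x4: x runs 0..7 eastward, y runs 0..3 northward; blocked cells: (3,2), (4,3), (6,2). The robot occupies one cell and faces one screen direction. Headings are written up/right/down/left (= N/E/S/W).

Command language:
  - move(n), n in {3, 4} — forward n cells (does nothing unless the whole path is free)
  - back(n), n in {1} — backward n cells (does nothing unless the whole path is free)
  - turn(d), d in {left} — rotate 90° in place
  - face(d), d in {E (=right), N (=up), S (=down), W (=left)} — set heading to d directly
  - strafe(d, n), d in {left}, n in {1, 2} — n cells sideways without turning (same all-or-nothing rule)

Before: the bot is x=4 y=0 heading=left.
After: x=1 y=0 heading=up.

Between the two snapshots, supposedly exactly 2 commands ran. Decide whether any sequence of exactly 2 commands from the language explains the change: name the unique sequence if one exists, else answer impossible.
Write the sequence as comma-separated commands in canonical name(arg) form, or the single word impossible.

move(3), face(N)

key: running face(N) before move(3) would end elsewhere — order is forced
begin: x=4 y=0 heading=left
step 1 (move(3)): x=1 y=0 heading=left
step 2 (face(N)): x=1 y=0 heading=up
no rival 2-sequence matches.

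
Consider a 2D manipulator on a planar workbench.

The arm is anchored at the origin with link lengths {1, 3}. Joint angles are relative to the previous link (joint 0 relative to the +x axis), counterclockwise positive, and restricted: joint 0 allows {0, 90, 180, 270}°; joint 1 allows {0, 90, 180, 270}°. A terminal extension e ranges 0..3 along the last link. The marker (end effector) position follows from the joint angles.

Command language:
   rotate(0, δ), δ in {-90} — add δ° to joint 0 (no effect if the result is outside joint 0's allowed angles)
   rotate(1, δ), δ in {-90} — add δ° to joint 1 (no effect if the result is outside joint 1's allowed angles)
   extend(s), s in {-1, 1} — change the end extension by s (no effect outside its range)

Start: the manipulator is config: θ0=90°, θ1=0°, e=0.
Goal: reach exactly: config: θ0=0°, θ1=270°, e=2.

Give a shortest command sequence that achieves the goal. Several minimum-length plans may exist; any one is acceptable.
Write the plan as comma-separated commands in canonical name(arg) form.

from: config: θ0=90°, θ1=0°, e=0
step 1 (extend(1)): config: θ0=90°, θ1=0°, e=1
step 2 (extend(1)): config: θ0=90°, θ1=0°, e=2
step 3 (rotate(1, -90)): config: θ0=90°, θ1=270°, e=2
step 4 (rotate(0, -90)): config: θ0=0°, θ1=270°, e=2
shorter routes all fall short; 4 is best.

extend(1), extend(1), rotate(1, -90), rotate(0, -90)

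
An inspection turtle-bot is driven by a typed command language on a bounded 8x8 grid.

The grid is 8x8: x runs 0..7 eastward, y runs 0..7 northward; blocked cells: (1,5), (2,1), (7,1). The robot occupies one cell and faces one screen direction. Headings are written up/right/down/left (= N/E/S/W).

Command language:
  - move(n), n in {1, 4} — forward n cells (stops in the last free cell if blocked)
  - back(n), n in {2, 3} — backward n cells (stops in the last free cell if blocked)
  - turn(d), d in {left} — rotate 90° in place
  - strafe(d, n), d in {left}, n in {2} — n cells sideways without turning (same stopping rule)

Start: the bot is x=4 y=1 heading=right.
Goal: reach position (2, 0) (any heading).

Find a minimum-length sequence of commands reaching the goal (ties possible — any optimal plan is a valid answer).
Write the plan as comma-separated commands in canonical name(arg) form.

turn(left), back(3), strafe(left, 2)

initial: x=4 y=1 heading=right
t=1 turn(left) ⇒ x=4 y=1 heading=up
t=2 back(3) ⇒ x=4 y=0 heading=up
t=3 strafe(left, 2) ⇒ x=2 y=0 heading=up
no 2-step plan works, so 3 is optimal.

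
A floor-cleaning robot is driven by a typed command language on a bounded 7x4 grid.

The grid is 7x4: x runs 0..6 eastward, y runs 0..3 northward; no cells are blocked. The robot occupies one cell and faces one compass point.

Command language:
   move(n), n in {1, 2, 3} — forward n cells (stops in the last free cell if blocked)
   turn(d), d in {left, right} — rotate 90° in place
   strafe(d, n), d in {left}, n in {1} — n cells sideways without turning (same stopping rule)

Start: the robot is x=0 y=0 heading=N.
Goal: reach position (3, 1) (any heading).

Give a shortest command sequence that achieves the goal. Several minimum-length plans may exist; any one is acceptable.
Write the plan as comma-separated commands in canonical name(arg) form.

move(1), turn(right), move(3)

from: x=0 y=0 heading=N
[1] after move(1): x=0 y=1 heading=N
[2] after turn(right): x=0 y=1 heading=E
[3] after move(3): x=3 y=1 heading=E
nothing shorter than 3 reaches the goal.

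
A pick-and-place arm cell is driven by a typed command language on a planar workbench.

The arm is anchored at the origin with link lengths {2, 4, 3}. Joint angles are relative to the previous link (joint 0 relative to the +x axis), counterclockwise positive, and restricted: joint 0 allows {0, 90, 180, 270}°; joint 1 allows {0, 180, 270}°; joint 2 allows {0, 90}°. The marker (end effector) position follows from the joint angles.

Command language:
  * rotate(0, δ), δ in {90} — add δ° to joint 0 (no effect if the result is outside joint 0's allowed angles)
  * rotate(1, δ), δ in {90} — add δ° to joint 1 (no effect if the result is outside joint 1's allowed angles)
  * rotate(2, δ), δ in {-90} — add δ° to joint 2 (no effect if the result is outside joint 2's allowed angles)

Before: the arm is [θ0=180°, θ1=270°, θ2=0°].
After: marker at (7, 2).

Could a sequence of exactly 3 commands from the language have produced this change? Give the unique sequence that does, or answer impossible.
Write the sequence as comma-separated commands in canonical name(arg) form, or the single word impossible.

t0: [θ0=180°, θ1=270°, θ2=0°]
t=1 rotate(0, 90) ⇒ [θ0=270°, θ1=270°, θ2=0°]
t=2 rotate(0, 90) ⇒ [θ0=0°, θ1=270°, θ2=0°]
t=3 rotate(0, 90) ⇒ [θ0=90°, θ1=270°, θ2=0°]
all 27 alternatives checked — unique.

rotate(0, 90), rotate(0, 90), rotate(0, 90)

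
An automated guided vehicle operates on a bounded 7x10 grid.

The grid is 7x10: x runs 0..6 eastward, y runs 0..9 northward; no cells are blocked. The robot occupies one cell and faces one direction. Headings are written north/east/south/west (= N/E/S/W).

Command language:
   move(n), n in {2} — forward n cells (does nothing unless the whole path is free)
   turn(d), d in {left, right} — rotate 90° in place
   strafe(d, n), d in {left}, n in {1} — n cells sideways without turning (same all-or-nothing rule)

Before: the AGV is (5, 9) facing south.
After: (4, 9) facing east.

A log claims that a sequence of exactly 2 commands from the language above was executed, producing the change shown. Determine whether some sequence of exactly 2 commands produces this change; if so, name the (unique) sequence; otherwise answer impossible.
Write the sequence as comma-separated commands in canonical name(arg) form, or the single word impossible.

impossible

checked all 2-command options: none fits.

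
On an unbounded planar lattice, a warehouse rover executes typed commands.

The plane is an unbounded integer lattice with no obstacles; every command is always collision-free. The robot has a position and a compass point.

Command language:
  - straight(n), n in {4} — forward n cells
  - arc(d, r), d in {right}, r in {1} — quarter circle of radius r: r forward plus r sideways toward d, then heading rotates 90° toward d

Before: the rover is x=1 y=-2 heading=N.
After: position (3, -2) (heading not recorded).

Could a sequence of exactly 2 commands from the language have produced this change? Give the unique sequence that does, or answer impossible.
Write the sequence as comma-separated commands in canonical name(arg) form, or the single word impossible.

arc(right, 1), arc(right, 1)

from: x=1 y=-2 heading=N
t=1 arc(right, 1) ⇒ x=2 y=-1 heading=E
t=2 arc(right, 1) ⇒ x=3 y=-2 heading=S
uniquely the one of 4 2-step routes that fits.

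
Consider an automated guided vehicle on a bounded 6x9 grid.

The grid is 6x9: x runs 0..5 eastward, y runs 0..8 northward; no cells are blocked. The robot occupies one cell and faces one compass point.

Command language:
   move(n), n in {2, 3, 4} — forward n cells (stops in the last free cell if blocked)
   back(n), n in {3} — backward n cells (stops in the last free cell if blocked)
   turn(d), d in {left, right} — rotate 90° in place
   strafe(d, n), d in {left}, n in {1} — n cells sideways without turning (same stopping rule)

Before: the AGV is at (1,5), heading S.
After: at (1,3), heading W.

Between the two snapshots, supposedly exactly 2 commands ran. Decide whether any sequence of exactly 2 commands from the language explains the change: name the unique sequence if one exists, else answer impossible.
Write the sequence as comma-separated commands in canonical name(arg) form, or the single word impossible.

key: running turn(right) before move(2) would end elsewhere — order is forced
initial: at (1,5), heading S
t=1 move(2) ⇒ at (1,3), heading S
t=2 turn(right) ⇒ at (1,3), heading W
no other 2-command option fits: unique.

move(2), turn(right)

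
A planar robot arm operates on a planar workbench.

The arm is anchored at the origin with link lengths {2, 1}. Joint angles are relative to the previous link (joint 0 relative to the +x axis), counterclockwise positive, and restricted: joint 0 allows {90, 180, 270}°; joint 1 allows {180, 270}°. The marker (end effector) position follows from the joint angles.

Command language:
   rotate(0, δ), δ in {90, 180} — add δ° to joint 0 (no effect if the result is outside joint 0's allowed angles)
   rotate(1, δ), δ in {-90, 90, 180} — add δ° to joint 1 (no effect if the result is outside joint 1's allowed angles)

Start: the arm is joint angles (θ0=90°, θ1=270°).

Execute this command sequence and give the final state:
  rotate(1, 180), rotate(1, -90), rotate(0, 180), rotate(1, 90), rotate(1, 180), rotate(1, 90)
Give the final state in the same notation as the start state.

from: joint angles (θ0=90°, θ1=270°)
step 1 (rotate(1, 180)): joint angles (θ0=90°, θ1=270°)
step 2 (rotate(1, -90)): joint angles (θ0=90°, θ1=180°)
step 3 (rotate(0, 180)): joint angles (θ0=270°, θ1=180°)
step 4 (rotate(1, 90)): joint angles (θ0=270°, θ1=270°)
step 5 (rotate(1, 180)): joint angles (θ0=270°, θ1=270°)
step 6 (rotate(1, 90)): joint angles (θ0=270°, θ1=270°)

joint angles (θ0=270°, θ1=270°)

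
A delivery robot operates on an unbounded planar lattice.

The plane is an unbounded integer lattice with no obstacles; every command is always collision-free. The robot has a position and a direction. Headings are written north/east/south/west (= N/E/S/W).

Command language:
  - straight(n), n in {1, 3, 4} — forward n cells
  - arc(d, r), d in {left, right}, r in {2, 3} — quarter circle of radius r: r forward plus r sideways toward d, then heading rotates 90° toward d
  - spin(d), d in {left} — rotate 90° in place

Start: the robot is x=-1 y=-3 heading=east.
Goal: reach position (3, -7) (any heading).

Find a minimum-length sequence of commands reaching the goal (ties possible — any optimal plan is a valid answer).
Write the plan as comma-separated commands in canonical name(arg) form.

arc(right, 2), arc(left, 2)

t0: x=-1 y=-3 heading=east
1. arc(right, 2) → x=1 y=-5 heading=south
2. arc(left, 2) → x=3 y=-7 heading=east
minimal: 2 command(s), checked below 2.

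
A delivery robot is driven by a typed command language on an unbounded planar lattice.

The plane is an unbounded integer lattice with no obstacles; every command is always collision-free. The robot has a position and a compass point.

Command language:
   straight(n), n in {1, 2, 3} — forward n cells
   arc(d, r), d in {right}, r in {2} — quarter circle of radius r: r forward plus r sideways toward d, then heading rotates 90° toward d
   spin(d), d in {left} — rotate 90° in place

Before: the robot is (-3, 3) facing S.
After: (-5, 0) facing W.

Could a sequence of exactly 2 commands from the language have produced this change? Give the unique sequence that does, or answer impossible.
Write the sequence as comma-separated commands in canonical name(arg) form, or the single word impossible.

straight(1), arc(right, 2)

key: cell and facing (now W) both changed — the 2 commands mix motion and turning
t0: (-3, 3) facing S
1. straight(1) → (-3, 2) facing S
2. arc(right, 2) → (-5, 0) facing W
no other 2-command option fits: unique.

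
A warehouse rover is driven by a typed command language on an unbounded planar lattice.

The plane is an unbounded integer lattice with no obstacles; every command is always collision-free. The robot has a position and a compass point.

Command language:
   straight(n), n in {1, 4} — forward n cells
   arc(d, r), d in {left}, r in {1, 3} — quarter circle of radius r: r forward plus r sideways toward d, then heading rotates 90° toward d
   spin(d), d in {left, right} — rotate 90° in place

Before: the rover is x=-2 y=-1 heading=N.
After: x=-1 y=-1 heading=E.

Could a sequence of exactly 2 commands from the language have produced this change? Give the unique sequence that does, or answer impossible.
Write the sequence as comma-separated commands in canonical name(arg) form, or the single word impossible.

spin(right), straight(1)

key: cell and facing (now E) both changed — the 2 commands mix motion and turning
begin: x=-2 y=-1 heading=N
t=1 spin(right) ⇒ x=-2 y=-1 heading=E
t=2 straight(1) ⇒ x=-1 y=-1 heading=E
all 36 alternatives checked — unique.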